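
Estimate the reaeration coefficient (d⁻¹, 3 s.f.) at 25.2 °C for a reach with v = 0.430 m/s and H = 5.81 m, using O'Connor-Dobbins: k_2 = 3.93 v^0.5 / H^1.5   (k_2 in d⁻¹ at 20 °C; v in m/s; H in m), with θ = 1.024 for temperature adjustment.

k_2(20) = 3.93 × 0.430^0.5 / 5.81^1.5 = 3.93 × 0.6557 / 14.00 = 0.1840 d⁻¹.
k_2(25.2) = 0.1840 × 1.024^(25.2−20) = 0.1840 × 1.131 = 0.2082 d⁻¹.

k_2 ≈ 0.208 d⁻¹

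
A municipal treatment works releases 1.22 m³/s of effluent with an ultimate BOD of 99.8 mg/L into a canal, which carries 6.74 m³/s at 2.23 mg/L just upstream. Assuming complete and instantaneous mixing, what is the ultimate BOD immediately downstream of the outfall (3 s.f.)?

17.2 mg/L

Flow-weighted mixing: C = (Q_r C_r + Q_w C_w)/(Q_r + Q_w)
= (6.74×2.23 + 1.22×99.8)/(6.74 + 1.22) = 136.8/7.960 = 17.18 mg/L.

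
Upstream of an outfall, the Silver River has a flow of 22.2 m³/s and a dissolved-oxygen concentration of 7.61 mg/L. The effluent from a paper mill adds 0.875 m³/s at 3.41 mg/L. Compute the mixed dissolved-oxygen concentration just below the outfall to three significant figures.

Flow-weighted mixing: C = (Q_r C_r + Q_w C_w)/(Q_r + Q_w)
= (22.2×7.61 + 0.875×3.41)/(22.2 + 0.875) = 171.9/23.07 = 7.451 mg/L.

7.45 mg/L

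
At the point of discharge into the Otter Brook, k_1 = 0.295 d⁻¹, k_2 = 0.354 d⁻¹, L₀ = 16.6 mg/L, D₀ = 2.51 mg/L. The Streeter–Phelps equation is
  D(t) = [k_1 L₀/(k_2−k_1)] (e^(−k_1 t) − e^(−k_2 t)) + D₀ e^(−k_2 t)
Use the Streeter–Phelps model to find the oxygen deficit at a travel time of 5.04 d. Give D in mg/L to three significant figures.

k_1 L₀/(k_2−k_1) = 0.295×16.6/(0.354−0.295) = 4.897/0.05900 = 83.00 mg/L.
e^(−k_1 t) = e^(−0.295×5.040) = 0.2261; e^(−k_2 t) = e^(−0.354×5.040) = 0.1679.
D = 83.00 × (0.2261 − 0.1679) + 2.51 × 0.1679 = 4.827 + 0.4215 = 5.249 mg/L.

D ≈ 5.25 mg/L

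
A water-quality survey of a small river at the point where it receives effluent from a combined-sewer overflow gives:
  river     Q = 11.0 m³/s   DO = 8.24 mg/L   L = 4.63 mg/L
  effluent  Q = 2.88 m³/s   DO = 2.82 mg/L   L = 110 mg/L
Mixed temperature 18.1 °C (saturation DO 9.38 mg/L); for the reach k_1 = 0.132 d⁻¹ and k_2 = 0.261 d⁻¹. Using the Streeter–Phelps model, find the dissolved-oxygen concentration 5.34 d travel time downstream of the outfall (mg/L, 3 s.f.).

Mixed DO = (11.0×8.24 + 2.88×2.82)/(11.0+2.88) = 98.76/13.88 = 7.115 mg/L.
Mixed L₀ = (11.0×4.63 + 2.88×110)/(13.88) = 367.7/13.88 = 26.49 mg/L.
Initial deficit D₀ = C_s − DO₀ = 9.38 − 7.115 = 2.265 mg/L.
D(5.34) = [0.132×26.49/(0.261−0.132)](e^(−0.132×5.34) − e^(−0.261×5.34)) + 2.265 e^(−0.261×5.34)
= 27.11 × (0.4942 − 0.2481) + 2.265 × 0.2481 = 7.232 mg/L.
DO = 9.38 − 7.232 = 2.148 mg/L.

DO ≈ 2.15 mg/L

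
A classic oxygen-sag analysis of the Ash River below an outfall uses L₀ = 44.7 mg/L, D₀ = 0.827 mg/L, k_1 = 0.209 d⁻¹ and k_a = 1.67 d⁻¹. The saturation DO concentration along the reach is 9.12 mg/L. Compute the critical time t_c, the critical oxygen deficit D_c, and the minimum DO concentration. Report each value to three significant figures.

t_c ≈ 1.33 d; D_c ≈ 4.24 mg/L; min DO ≈ 4.88 mg/L

t_c = [1/(k_a−k_1)] ln[(k_a/k_1)(1 − D₀(k_a−k_1)/(k_1 L₀))]
= [1/(1.67−0.209)] ln[(1.67/0.209)(1 − 0.827×1.461/(0.209×44.7))]
= (1/1.461) ln[7.990 × 0.8707] = 0.6845 × ln(6.957) = 0.6845 × 1.940 = 1.328 d.
L(t_c) = L₀ e^(−k_1 t_c) = 44.7 × 0.7577 = 33.87 mg/L, and at the critical point k_a D_c = k_1 L, so D_c = (0.209/1.67) × 33.87 = 4.239 mg/L.
Minimum DO = C_s − D_c = 9.12 − 4.239 = 4.881 mg/L.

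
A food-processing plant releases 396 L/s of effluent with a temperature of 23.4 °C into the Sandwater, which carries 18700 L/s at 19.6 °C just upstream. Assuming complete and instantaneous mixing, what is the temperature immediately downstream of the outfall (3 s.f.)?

19.7 °C

Flow-weighted mixing: C = (Q_r C_r + Q_w C_w)/(Q_r + Q_w)
= (18700×19.6 + 396×23.4)/(18700 + 396) = 375800/19100 = 19.68 °C.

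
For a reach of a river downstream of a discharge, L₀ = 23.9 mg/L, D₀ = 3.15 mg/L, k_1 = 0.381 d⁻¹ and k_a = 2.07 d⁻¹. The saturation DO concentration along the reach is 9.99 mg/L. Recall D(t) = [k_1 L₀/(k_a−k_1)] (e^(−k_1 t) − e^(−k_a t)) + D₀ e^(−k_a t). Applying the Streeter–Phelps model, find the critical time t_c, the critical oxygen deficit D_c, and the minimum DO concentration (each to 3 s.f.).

t_c ≈ 0.482 d; D_c ≈ 3.66 mg/L; min DO ≈ 6.33 mg/L

At the critical point dD/dt = 0, so k_1 L₀ e^(−k_1 t) = k_a D. Substituting D(t) from the Streeter–Phelps equation and solving for t gives
t_c = ln[(k_a/k_1)(1 − D₀(k_a−k_1)/(k_1 L₀))] / (k_a−k_1).
Here k_a−k_1 = 1.689 d⁻¹ and 1 − D₀(k_a−k_1)/(k_1 L₀) = 1 − 3.15×1.689/(0.381×23.9) = 0.4157, so
t_c = ln(5.433 × 0.4157) / 1.689 = 0.8148 / 1.689 = 0.4824 d.
D_c = (k_1/k_a) L₀ e^(−k_1 t_c) = (0.381/2.07) × 23.9 × e^(−0.381×0.4824) = 0.1841 × 23.9 × 0.8321 = 3.660 mg/L.
Minimum DO = C_s − D_c = 9.99 − 3.660 = 6.330 mg/L.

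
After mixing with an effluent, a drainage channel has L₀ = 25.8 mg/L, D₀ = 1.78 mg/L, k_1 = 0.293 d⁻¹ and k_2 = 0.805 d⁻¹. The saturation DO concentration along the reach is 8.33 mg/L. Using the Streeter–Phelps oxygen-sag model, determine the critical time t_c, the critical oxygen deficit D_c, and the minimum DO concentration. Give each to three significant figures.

t_c ≈ 1.72 d; D_c ≈ 5.67 mg/L; min DO ≈ 2.66 mg/L

At the critical point dD/dt = 0, so k_1 L₀ e^(−k_1 t) = k_2 D. Substituting D(t) from the Streeter–Phelps equation and solving for t gives
t_c = ln[(k_2/k_1)(1 − D₀(k_2−k_1)/(k_1 L₀))] / (k_2−k_1).
Here k_2−k_1 = 0.5120 d⁻¹ and 1 − D₀(k_2−k_1)/(k_1 L₀) = 1 − 1.78×0.5120/(0.293×25.8) = 0.8794, so
t_c = ln(2.747 × 0.8794) / 0.5120 = 0.8822 / 0.5120 = 1.723 d.
L(t_c) = L₀ e^(−k_1 t_c) = 25.8 × 0.6036 = 15.57 mg/L, and at the critical point k_2 D_c = k_1 L, so D_c = (0.293/0.805) × 15.57 = 5.668 mg/L.
Minimum DO = C_s − D_c = 8.33 − 5.668 = 2.662 mg/L.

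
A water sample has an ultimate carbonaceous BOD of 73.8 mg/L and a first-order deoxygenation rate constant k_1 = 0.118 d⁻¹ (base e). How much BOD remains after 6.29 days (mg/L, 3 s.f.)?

L_t = L₀ e^(−k_1 t) = 73.8 × e^(−0.118×6.29) = 73.8 × 0.4761 = 35.13 mg/L.

L ≈ 35.1 mg/L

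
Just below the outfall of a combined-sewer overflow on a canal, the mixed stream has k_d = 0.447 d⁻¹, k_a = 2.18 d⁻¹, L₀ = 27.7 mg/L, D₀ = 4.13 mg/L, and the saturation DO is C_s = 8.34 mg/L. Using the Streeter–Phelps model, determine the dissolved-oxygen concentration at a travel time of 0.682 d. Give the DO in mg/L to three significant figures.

DO ≈ 3.75 mg/L

k_d L₀/(k_a−k_d) = 0.447×27.7/(2.18−0.447) = 12.38/1.733 = 7.145 mg/L.
e^(−k_d t) = e^(−0.447×0.6820) = 0.7372; e^(−k_a t) = e^(−2.18×0.6820) = 0.2261.
D = 7.145 × (0.7372 − 0.2261) + 4.13 × 0.2261 = 3.652 + 0.9338 = 4.586 mg/L.
DO = C_s − D = 8.34 − 4.586 = 3.754 mg/L.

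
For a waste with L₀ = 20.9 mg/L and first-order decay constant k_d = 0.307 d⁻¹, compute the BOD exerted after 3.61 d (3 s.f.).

y ≈ 14.0 mg/L

y_t = L₀(1 − e^(−k_d t)) = 20.9 × (1 − e^(−0.307×3.61))
= 20.9 × (1 − 0.3301) = 20.9 × 0.6699 = 14.00 mg/L.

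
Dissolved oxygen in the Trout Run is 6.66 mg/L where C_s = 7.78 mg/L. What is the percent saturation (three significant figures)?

85.6 % saturation

% saturation = C/C_s × 100 = 6.66/7.78 × 100 = 85.6 %.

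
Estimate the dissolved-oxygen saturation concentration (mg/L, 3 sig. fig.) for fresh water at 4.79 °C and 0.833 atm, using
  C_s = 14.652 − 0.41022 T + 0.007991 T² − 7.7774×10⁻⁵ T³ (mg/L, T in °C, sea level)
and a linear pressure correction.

At sea level: C_s = 14.652 − 0.41022×4.79 + 0.007991×4.79² − 7.7774×10⁻⁵×4.79³ = 12.86 mg/L.
Pressure correction: C_s' = 12.86 × 0.833 = 10.71 mg/L.

C_s ≈ 10.7 mg/L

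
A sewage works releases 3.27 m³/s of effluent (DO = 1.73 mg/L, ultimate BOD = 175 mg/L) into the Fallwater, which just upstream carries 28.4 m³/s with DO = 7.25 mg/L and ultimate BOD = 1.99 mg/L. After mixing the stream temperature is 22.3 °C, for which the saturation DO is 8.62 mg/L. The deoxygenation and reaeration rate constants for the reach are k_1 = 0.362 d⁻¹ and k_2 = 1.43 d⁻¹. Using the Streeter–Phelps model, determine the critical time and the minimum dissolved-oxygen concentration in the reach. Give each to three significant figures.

t_c ≈ 0.968 d; minimum DO ≈ 5.08 mg/L

Mixed DO = (28.4×7.25 + 3.27×1.73)/(28.4+3.27) = 211.6/31.67 = 6.680 mg/L.
Mixed L₀ = (28.4×1.99 + 3.27×175)/(31.67) = 628.8/31.67 = 19.85 mg/L.
Initial deficit D₀ = C_s − DO₀ = 8.62 − 6.680 = 1.940 mg/L.
t_c = (1/1.068) ln[(1.43/0.362)(1 − 1.940×1.068/(0.362×19.85))] = 0.9363 × ln(2.811) = 0.9679 d.
D_c = (0.362/1.43) × 19.85 × e^(−0.362×0.9679) = 0.2531 × 19.85 × 0.7044 = 3.540 mg/L.
Minimum DO = 8.62 − 3.540 = 5.080 mg/L.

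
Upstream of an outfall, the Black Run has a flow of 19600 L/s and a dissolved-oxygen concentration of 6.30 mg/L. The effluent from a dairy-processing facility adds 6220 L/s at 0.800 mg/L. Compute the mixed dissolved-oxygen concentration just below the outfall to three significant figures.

Flow-weighted mixing: C = (Q_r C_r + Q_w C_w)/(Q_r + Q_w)
= (19600×6.30 + 6220×0.800)/(19600 + 6220) = 128500/25820 = 4.975 mg/L.

4.98 mg/L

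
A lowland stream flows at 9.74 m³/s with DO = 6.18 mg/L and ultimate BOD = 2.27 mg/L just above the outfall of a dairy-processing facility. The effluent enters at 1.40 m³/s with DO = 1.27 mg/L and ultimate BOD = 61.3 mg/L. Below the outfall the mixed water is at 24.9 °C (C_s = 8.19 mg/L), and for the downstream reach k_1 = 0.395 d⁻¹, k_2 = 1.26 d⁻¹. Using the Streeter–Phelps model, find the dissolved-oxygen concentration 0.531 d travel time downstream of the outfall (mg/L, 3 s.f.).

DO ≈ 5.52 mg/L

Mixed DO = (9.74×6.18 + 1.40×1.27)/(9.74+1.40) = 61.97/11.14 = 5.563 mg/L.
Mixed L₀ = (9.74×2.27 + 1.40×61.3)/(11.14) = 107.9/11.14 = 9.688 mg/L.
Initial deficit D₀ = C_s − DO₀ = 8.19 − 5.563 = 2.627 mg/L.
D(0.531) = [0.395×9.688/(1.26−0.395)](e^(−0.395×0.531) − e^(−1.26×0.531)) + 2.627 e^(−1.26×0.531)
= 4.424 × (0.8108 − 0.5122) + 2.627 × 0.5122 = 2.667 mg/L.
DO = 8.19 − 2.667 = 5.523 mg/L.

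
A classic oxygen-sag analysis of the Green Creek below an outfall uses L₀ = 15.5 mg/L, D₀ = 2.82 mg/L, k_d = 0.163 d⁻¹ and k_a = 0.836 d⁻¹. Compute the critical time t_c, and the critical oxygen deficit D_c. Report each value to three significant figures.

At the critical point dD/dt = 0, so k_d L₀ e^(−k_d t) = k_a D. Substituting D(t) from the Streeter–Phelps equation and solving for t gives
t_c = ln[(k_a/k_d)(1 − D₀(k_a−k_d)/(k_d L₀))] / (k_a−k_d).
Here k_a−k_d = 0.6730 d⁻¹ and 1 − D₀(k_a−k_d)/(k_d L₀) = 1 − 2.82×0.6730/(0.163×15.5) = 0.2488, so
t_c = ln(5.129 × 0.2488) / 0.6730 = 0.2438 / 0.6730 = 0.3623 d.
L(t_c) = L₀ e^(−k_d t_c) = 15.5 × 0.9427 = 14.61 mg/L, and at the critical point k_a D_c = k_d L, so D_c = (0.163/0.836) × 14.61 = 2.849 mg/L.

t_c ≈ 0.362 d; D_c ≈ 2.85 mg/L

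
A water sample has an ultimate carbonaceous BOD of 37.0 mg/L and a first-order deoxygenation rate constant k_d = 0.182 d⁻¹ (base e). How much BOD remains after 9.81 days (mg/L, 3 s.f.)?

L_t = L₀ e^(−k_d t) = 37.0 × e^(−0.182×9.81) = 37.0 × 0.1677 = 6.206 mg/L.

L ≈ 6.21 mg/L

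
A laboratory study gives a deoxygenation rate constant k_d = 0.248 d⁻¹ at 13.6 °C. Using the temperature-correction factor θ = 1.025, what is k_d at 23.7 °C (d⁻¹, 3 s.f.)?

k_d ≈ 0.318 d⁻¹

k_d(T₂) = k_d(T₁) · θ^(T₂−T₁) = 0.248 × 1.025^(23.7−13.6)
= 0.248 × 1.025^10.1 = 0.248 × 1.283 = 0.3182 d⁻¹.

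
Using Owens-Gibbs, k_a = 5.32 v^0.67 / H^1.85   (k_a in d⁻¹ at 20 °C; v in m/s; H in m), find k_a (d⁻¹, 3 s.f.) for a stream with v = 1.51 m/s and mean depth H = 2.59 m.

k_a ≈ 1.21 d⁻¹

k_a = 5.32 × 1.51^0.67 / 2.59^1.85 = 5.32 × 1.318 / 5.816 = 1.206 d⁻¹.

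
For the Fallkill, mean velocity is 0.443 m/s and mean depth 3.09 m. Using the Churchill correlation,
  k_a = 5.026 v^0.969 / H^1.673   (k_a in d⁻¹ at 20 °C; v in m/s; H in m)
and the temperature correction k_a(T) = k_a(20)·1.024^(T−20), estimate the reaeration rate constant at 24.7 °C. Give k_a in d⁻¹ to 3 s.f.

k_a ≈ 0.387 d⁻¹

k_a(20) = 5.026 × 0.443^0.969 / 3.09^1.673 = 5.026 × 0.4543 / 6.602 = 0.3458 d⁻¹.
k_a(24.7) = 0.3458 × 1.024^(24.7−20) = 0.3458 × 1.118 = 0.3866 d⁻¹.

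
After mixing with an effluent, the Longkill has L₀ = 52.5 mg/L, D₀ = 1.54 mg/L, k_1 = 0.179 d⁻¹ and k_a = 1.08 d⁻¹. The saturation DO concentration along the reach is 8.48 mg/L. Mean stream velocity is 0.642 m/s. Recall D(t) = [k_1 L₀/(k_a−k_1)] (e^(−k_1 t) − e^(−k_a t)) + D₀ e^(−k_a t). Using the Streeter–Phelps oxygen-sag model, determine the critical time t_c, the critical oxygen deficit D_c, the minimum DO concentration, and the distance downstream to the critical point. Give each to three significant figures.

t_c = [1/(k_a−k_1)] ln[(k_a/k_1)(1 − D₀(k_a−k_1)/(k_1 L₀))]
= [1/(1.08−0.179)] ln[(1.08/0.179)(1 − 1.54×0.9010/(0.179×52.5))]
= (1/0.9010) ln[6.034 × 0.8524] = 1.110 × ln(5.143) = 1.110 × 1.638 = 1.818 d.
D_c = (k_1/k_a) L₀ e^(−k_1 t_c) = (0.179/1.08) × 52.5 × e^(−0.179×1.818) = 0.1657 × 52.5 × 0.7223 = 6.285 mg/L.
Minimum DO = C_s − D_c = 8.48 − 6.285 = 2.195 mg/L.
x_c = v t_c = 0.642 m/s × 1.818 d × 86400 s/d = 100800 m ≈ 101 km.

t_c ≈ 1.82 d; D_c ≈ 6.28 mg/L; min DO ≈ 2.20 mg/L; x_c ≈ 101 km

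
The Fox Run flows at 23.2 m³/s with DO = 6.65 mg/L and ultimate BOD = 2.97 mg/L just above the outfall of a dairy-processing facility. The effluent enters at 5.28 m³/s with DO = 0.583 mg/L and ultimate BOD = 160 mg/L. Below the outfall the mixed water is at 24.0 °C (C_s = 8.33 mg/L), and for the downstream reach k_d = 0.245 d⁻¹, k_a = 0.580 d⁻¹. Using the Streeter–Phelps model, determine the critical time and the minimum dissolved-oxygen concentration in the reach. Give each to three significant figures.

Mixed DO = (23.2×6.65 + 5.28×0.583)/(23.2+5.28) = 157.4/28.48 = 5.525 mg/L.
Mixed L₀ = (23.2×2.97 + 5.28×160)/(28.48) = 913.7/28.48 = 32.08 mg/L.
Initial deficit D₀ = C_s − DO₀ = 8.33 − 5.525 = 2.805 mg/L.
t_c = (1/0.3350) ln[(0.580/0.245)(1 − 2.805×0.3350/(0.245×32.08))] = 2.985 × ln(2.084) = 2.192 d.
D_c = (0.245/0.580) × 32.08 × e^(−0.245×2.192) = 0.4224 × 32.08 × 0.5844 = 7.920 mg/L.
Minimum DO = 8.33 − 7.920 = 0.4100 mg/L.

t_c ≈ 2.19 d; minimum DO ≈ 0.410 mg/L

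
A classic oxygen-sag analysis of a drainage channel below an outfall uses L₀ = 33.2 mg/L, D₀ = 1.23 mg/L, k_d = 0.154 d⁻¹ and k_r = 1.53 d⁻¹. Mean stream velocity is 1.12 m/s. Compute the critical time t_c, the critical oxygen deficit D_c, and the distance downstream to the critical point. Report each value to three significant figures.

t_c ≈ 1.38 d; D_c ≈ 2.70 mg/L; x_c ≈ 133 km

At the critical point dD/dt = 0, so k_d L₀ e^(−k_d t) = k_r D. Substituting D(t) from the Streeter–Phelps equation and solving for t gives
t_c = ln[(k_r/k_d)(1 − D₀(k_r−k_d)/(k_d L₀))] / (k_r−k_d).
Here k_r−k_d = 1.376 d⁻¹ and 1 − D₀(k_r−k_d)/(k_d L₀) = 1 − 1.23×1.376/(0.154×33.2) = 0.6690, so
t_c = ln(9.935 × 0.6690) / 1.376 = 1.894 / 1.376 = 1.376 d.
L(t_c) = L₀ e^(−k_d t_c) = 33.2 × 0.8090 = 26.86 mg/L, and at the critical point k_r D_c = k_d L, so D_c = (0.154/1.53) × 26.86 = 2.703 mg/L.
x_c = v t_c = 1.12 m/s × 1.376 d × 86400 s/d = 133200 m ≈ 133 km.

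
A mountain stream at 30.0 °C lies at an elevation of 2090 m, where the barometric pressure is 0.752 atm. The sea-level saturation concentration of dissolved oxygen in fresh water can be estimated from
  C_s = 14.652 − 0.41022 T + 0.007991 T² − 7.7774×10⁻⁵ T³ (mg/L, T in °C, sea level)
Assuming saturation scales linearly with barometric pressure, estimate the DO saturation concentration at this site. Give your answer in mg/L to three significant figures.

C_s ≈ 5.59 mg/L

At sea level: C_s = 14.652 − 0.41022×30.0 + 0.007991×30.0² − 7.7774×10⁻⁵×30.0³ = 7.437 mg/L.
Pressure correction: C_s' = 7.437 × 0.752 = 5.593 mg/L.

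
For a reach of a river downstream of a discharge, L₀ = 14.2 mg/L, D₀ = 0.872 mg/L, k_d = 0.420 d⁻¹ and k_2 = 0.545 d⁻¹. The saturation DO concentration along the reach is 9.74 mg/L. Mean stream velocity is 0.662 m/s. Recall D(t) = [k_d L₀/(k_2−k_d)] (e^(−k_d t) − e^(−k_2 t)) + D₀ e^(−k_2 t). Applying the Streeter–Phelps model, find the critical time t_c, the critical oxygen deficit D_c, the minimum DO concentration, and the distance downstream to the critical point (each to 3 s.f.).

At the critical point dD/dt = 0, so k_d L₀ e^(−k_d t) = k_2 D. Substituting D(t) from the Streeter–Phelps equation and solving for t gives
t_c = ln[(k_2/k_d)(1 − D₀(k_2−k_d)/(k_d L₀))] / (k_2−k_d).
Here k_2−k_d = 0.1250 d⁻¹ and 1 − D₀(k_2−k_d)/(k_d L₀) = 1 − 0.872×0.1250/(0.420×14.2) = 0.9817, so
t_c = ln(1.298 × 0.9817) / 0.1250 = 0.2421 / 0.1250 = 1.937 d.
L(t_c) = L₀ e^(−k_d t_c) = 14.2 × 0.4433 = 6.295 mg/L, and at the critical point k_2 D_c = k_d L, so D_c = (0.420/0.545) × 6.295 = 4.852 mg/L.
Minimum DO = C_s − D_c = 9.74 − 4.852 = 4.888 mg/L.
x_c = v t_c = 0.662 m/s × 1.937 d × 86400 s/d = 110800 m ≈ 111 km.

t_c ≈ 1.94 d; D_c ≈ 4.85 mg/L; min DO ≈ 4.89 mg/L; x_c ≈ 111 km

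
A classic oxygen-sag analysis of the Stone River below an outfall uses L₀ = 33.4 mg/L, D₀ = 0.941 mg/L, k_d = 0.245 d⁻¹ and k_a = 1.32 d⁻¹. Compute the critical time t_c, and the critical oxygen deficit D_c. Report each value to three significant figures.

t_c = [1/(k_a−k_d)] ln[(k_a/k_d)(1 − D₀(k_a−k_d)/(k_d L₀))]
= [1/(1.32−0.245)] ln[(1.32/0.245)(1 − 0.941×1.075/(0.245×33.4))]
= (1/1.075) ln[5.388 × 0.8764] = 0.9302 × ln(4.722) = 0.9302 × 1.552 = 1.444 d.
L(t_c) = L₀ e^(−k_d t_c) = 33.4 × 0.7020 = 23.45 mg/L, and at the critical point k_a D_c = k_d L, so D_c = (0.245/1.32) × 23.45 = 4.352 mg/L.

t_c ≈ 1.44 d; D_c ≈ 4.35 mg/L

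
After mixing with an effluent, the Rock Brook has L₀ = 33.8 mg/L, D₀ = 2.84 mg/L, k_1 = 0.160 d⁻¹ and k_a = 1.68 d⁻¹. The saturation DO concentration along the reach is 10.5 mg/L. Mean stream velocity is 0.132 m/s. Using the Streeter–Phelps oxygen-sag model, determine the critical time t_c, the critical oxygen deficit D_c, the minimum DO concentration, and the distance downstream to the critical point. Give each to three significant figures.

At the critical point dD/dt = 0, so k_1 L₀ e^(−k_1 t) = k_a D. Substituting D(t) from the Streeter–Phelps equation and solving for t gives
t_c = ln[(k_a/k_1)(1 − D₀(k_a−k_1)/(k_1 L₀))] / (k_a−k_1).
Here k_a−k_1 = 1.520 d⁻¹ and 1 − D₀(k_a−k_1)/(k_1 L₀) = 1 − 2.84×1.520/(0.160×33.8) = 0.2018, so
t_c = ln(10.50 × 0.2018) / 1.520 = 0.7508 / 1.520 = 0.4939 d.
D_c = (k_1/k_a) L₀ e^(−k_1 t_c) = (0.160/1.68) × 33.8 × e^(−0.160×0.4939) = 0.09524 × 33.8 × 0.9240 = 2.974 mg/L.
Minimum DO = C_s − D_c = 10.5 − 2.974 = 7.526 mg/L.
x_c = v t_c = 0.132 m/s × 0.4939 d × 86400 s/d = 5633 m ≈ 5.63 km.

t_c ≈ 0.494 d; D_c ≈ 2.97 mg/L; min DO ≈ 7.53 mg/L; x_c ≈ 5.63 km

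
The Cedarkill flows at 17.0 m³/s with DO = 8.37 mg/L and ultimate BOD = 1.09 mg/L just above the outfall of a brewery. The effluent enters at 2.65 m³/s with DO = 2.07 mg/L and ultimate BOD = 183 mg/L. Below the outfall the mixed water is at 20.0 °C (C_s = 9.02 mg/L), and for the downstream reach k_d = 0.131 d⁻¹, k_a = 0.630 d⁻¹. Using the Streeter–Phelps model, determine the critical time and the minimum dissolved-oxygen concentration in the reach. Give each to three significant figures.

Mixed DO = (17.0×8.37 + 2.65×2.07)/(17.0+2.65) = 147.8/19.65 = 7.520 mg/L.
Mixed L₀ = (17.0×1.09 + 2.65×183)/(19.65) = 503.5/19.65 = 25.62 mg/L.
Initial deficit D₀ = C_s − DO₀ = 9.02 − 7.520 = 1.500 mg/L.
t_c = (1/0.4990) ln[(0.630/0.131)(1 − 1.500×0.4990/(0.131×25.62))] = 2.004 × ln(3.737) = 2.642 d.
D_c = (0.131/0.630) × 25.62 × e^(−0.131×2.642) = 0.2079 × 25.62 × 0.7075 = 3.769 mg/L.
Minimum DO = 9.02 − 3.769 = 5.251 mg/L.

t_c ≈ 2.64 d; minimum DO ≈ 5.25 mg/L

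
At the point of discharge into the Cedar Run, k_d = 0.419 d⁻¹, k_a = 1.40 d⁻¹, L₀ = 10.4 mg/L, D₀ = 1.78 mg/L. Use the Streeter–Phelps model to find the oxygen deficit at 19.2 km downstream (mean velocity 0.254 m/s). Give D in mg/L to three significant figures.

Travel time t = x/v = 19.2 km / (0.254 m/s) = 19200 m / 0.254 m/s = 75590 s = 0.8749 d.
k_d L₀/(k_a−k_d) = 0.419×10.4/(1.40−0.419) = 4.358/0.9810 = 4.442 mg/L.
e^(−k_d t) = e^(−0.419×0.8749) = 0.6931; e^(−k_a t) = e^(−1.40×0.8749) = 0.2938.
D = 4.442 × (0.6931 − 0.2938) + 1.78 × 0.2938 = 1.774 + 0.5230 = 2.297 mg/L.

D ≈ 2.30 mg/L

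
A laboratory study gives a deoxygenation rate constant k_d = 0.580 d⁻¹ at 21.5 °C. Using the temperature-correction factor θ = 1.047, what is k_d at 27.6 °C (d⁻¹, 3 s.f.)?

k_d(T₂) = k_d(T₁) · θ^(T₂−T₁) = 0.580 × 1.047^(27.6−21.5)
= 0.580 × 1.047^6.10 = 0.580 × 1.323 = 0.7675 d⁻¹.

k_d ≈ 0.768 d⁻¹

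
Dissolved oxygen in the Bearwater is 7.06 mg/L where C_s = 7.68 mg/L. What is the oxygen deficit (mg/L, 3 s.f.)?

D = C_s − C = 7.68 − 7.06 = 0.620 mg/L.

D ≈ 0.620 mg/L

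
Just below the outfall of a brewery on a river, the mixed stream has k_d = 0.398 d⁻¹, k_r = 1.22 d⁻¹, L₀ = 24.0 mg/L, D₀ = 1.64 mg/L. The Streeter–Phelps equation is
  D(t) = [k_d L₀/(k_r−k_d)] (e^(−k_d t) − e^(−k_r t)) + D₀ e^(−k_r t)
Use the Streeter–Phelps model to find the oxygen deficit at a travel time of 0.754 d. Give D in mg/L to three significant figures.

k_d L₀/(k_r−k_d) = 0.398×24.0/(1.22−0.398) = 9.552/0.8220 = 11.62 mg/L.
e^(−k_d t) = e^(−0.398×0.7540) = 0.7408; e^(−k_r t) = e^(−1.22×0.7540) = 0.3986.
D = 11.62 × (0.7408 − 0.3986) + 1.64 × 0.3986 = 3.976 + 0.6536 = 4.630 mg/L.

D ≈ 4.63 mg/L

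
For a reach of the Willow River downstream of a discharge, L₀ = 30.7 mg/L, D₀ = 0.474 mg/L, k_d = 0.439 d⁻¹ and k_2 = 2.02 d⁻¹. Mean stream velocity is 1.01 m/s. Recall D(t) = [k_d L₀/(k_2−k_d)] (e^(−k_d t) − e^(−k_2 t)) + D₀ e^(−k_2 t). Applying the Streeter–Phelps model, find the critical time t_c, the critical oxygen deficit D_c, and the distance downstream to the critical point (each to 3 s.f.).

t_c ≈ 0.929 d; D_c ≈ 4.44 mg/L; x_c ≈ 81.1 km

With k_2/k_d = 4.601 and 1 − D₀(k_2−k_d)/(k_d L₀) = 0.9444,
t_c = ln(4.601 × 0.9444) / (2.02 − 0.439) = ln(4.346) / 1.581 = 1.469/1.581 = 0.9292 d.
D_c = (k_d/k_2) L₀ e^(−k_d t_c) = (0.439/2.02) × 30.7 × e^(−0.439×0.9292) = 0.2173 × 30.7 × 0.6650 = 4.437 mg/L.
x_c = v t_c = 1.01 m/s × 0.9292 d × 86400 s/d = 81090 m ≈ 81.1 km.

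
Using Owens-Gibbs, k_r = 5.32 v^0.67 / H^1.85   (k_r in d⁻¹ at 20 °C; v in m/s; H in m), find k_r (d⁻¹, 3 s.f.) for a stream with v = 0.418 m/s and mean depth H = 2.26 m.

k_r ≈ 0.656 d⁻¹

k_r = 5.32 × 0.418^0.67 / 2.26^1.85 = 5.32 × 0.5574 / 4.520 = 0.6561 d⁻¹.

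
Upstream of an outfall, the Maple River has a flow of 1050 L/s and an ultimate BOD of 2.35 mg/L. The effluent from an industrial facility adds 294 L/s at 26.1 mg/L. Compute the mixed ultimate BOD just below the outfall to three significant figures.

Flow-weighted mixing: C = (Q_r C_r + Q_w C_w)/(Q_r + Q_w)
= (1050×2.35 + 294×26.1)/(1050 + 294) = 10140/1344 = 7.545 mg/L.

7.55 mg/L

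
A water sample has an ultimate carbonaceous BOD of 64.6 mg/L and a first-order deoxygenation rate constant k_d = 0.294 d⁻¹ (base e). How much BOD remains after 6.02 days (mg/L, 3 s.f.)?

L_t = L₀ e^(−k_d t) = 64.6 × e^(−0.294×6.02) = 64.6 × 0.1704 = 11.00 mg/L.

L ≈ 11.0 mg/L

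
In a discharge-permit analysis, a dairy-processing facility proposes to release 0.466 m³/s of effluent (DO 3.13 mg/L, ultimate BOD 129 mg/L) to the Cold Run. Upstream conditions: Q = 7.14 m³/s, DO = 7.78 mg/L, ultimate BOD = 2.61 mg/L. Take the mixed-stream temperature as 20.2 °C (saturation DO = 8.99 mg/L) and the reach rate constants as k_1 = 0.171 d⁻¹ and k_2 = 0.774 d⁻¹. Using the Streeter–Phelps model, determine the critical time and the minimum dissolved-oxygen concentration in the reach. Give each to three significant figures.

t_c ≈ 1.32 d; minimum DO ≈ 7.17 mg/L

Mixed DO = (7.14×7.78 + 0.466×3.13)/(7.14+0.466) = 57.01/7.606 = 7.495 mg/L.
Mixed L₀ = (7.14×2.61 + 0.466×129)/(7.606) = 78.75/7.606 = 10.35 mg/L.
Initial deficit D₀ = C_s − DO₀ = 8.99 − 7.495 = 1.495 mg/L.
t_c = (1/0.6030) ln[(0.774/0.171)(1 − 1.495×0.6030/(0.171×10.35))] = 1.658 × ln(2.222) = 1.324 d.
D_c = (0.171/0.774) × 10.35 × e^(−0.171×1.324) = 0.2209 × 10.35 × 0.7974 = 1.824 mg/L.
Minimum DO = 8.99 − 1.824 = 7.166 mg/L.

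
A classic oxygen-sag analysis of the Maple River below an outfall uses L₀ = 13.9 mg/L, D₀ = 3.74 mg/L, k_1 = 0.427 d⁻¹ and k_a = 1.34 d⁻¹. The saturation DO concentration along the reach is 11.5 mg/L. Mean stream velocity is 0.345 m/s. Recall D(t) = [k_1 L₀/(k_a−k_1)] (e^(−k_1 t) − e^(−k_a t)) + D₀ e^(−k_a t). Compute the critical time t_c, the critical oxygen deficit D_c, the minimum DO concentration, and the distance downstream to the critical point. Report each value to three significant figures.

At the critical point dD/dt = 0, so k_1 L₀ e^(−k_1 t) = k_a D. Substituting D(t) from the Streeter–Phelps equation and solving for t gives
t_c = ln[(k_a/k_1)(1 − D₀(k_a−k_1)/(k_1 L₀))] / (k_a−k_1).
Here k_a−k_1 = 0.9130 d⁻¹ and 1 − D₀(k_a−k_1)/(k_1 L₀) = 1 − 3.74×0.9130/(0.427×13.9) = 0.4247, so
t_c = ln(3.138 × 0.4247) / 0.9130 = 0.2873 / 0.9130 = 0.3146 d.
D_c = (k_1/k_a) L₀ e^(−k_1 t_c) = (0.427/1.34) × 13.9 × e^(−0.427×0.3146) = 0.3187 × 13.9 × 0.8743 = 3.873 mg/L.
Minimum DO = C_s − D_c = 11.5 − 3.873 = 7.627 mg/L.
x_c = v t_c = 0.345 m/s × 0.3146 d × 86400 s/d = 9378 m ≈ 9.38 km.

t_c ≈ 0.315 d; D_c ≈ 3.87 mg/L; min DO ≈ 7.63 mg/L; x_c ≈ 9.38 km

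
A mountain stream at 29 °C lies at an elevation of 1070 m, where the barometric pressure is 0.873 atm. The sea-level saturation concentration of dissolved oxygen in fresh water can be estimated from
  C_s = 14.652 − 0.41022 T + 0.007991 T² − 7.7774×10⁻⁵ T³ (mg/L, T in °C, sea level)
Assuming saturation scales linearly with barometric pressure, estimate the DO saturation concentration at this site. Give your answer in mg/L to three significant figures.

At sea level: C_s = 14.652 − 0.41022×29 + 0.007991×29² − 7.7774×10⁻⁵×29³ = 7.579 mg/L.
Pressure correction: C_s' = 7.579 × 0.873 = 6.617 mg/L.

C_s ≈ 6.62 mg/L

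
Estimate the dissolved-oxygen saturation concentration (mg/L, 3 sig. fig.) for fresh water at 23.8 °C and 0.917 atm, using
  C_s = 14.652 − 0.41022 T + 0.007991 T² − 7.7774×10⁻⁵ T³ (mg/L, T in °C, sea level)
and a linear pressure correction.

At sea level: C_s = 14.652 − 0.41022×23.8 + 0.007991×23.8² − 7.7774×10⁻⁵×23.8³ = 8.367 mg/L.
Pressure correction: C_s' = 8.367 × 0.917 = 7.672 mg/L.

C_s ≈ 7.67 mg/L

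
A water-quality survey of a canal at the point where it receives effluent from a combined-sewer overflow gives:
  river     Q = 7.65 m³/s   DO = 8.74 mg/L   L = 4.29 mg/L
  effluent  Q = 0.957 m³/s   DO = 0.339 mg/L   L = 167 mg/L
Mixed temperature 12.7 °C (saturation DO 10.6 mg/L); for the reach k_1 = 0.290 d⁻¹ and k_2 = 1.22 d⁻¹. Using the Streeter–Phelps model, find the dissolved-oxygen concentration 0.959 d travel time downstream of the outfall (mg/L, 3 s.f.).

DO ≈ 6.61 mg/L

Mixed DO = (7.65×8.74 + 0.957×0.339)/(7.65+0.957) = 67.19/8.607 = 7.806 mg/L.
Mixed L₀ = (7.65×4.29 + 0.957×167)/(8.607) = 192.6/8.607 = 22.38 mg/L.
Initial deficit D₀ = C_s − DO₀ = 10.6 − 7.806 = 2.794 mg/L.
D(0.959) = [0.290×22.38/(1.22−0.290)](e^(−0.290×0.959) − e^(−1.22×0.959)) + 2.794 e^(−1.22×0.959)
= 6.979 × (0.7572 − 0.3104) + 2.794 × 0.3104 = 3.986 mg/L.
DO = 10.6 − 3.986 = 6.614 mg/L.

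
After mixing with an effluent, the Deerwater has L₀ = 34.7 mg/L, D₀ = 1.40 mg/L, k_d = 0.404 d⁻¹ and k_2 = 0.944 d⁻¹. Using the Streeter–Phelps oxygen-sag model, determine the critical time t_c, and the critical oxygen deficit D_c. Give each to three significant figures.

t_c ≈ 1.47 d; D_c ≈ 8.20 mg/L

With k_2/k_d = 2.337 and 1 − D₀(k_2−k_d)/(k_d L₀) = 0.9461,
t_c = ln(2.337 × 0.9461) / (0.944 − 0.404) = ln(2.211) / 0.5400 = 0.7933/0.5400 = 1.469 d.
D_c = (k_d/k_2) L₀ e^(−k_d t_c) = (0.404/0.944) × 34.7 × e^(−0.404×1.469) = 0.4280 × 34.7 × 0.5524 = 8.203 mg/L.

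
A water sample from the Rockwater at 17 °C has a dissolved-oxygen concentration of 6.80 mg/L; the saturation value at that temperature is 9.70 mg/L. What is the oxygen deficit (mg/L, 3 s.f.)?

D ≈ 2.90 mg/L

D = C_s − C = 9.70 − 6.80 = 2.90 mg/L.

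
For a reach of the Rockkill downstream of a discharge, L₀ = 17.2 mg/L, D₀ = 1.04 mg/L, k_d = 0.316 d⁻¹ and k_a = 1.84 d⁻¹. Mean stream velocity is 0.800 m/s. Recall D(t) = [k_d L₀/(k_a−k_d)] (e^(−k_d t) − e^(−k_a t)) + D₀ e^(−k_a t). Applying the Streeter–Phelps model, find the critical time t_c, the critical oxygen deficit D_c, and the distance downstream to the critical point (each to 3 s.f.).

With k_a/k_d = 5.823 and 1 − D₀(k_a−k_d)/(k_d L₀) = 0.7084,
t_c = ln(5.823 × 0.7084) / (1.84 − 0.316) = ln(4.125) / 1.524 = 1.417/1.524 = 0.9298 d.
D_c = (k_d/k_a) L₀ e^(−k_d t_c) = (0.316/1.84) × 17.2 × e^(−0.316×0.9298) = 0.1717 × 17.2 × 0.7454 = 2.202 mg/L.
x_c = v t_c = 0.800 m/s × 0.9298 d × 86400 s/d = 64270 m ≈ 64.3 km.

t_c ≈ 0.930 d; D_c ≈ 2.20 mg/L; x_c ≈ 64.3 km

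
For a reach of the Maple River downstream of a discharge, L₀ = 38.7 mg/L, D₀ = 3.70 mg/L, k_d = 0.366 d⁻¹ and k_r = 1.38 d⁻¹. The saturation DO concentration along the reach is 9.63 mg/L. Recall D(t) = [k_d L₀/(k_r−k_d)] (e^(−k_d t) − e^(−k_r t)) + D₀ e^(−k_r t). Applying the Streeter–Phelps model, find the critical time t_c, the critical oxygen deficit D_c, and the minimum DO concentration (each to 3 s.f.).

t_c ≈ 1.01 d; D_c ≈ 7.10 mg/L; min DO ≈ 2.53 mg/L

t_c = [1/(k_r−k_d)] ln[(k_r/k_d)(1 − D₀(k_r−k_d)/(k_d L₀))]
= [1/(1.38−0.366)] ln[(1.38/0.366)(1 − 3.70×1.014/(0.366×38.7))]
= (1/1.014) ln[3.770 × 0.7351] = 0.9862 × ln(2.772) = 0.9862 × 1.019 = 1.005 d.
D_c = (k_d/k_r) L₀ e^(−k_d t_c) = (0.366/1.38) × 38.7 × e^(−0.366×1.005) = 0.2652 × 38.7 × 0.6921 = 7.104 mg/L.
Minimum DO = C_s − D_c = 9.63 − 7.104 = 2.526 mg/L.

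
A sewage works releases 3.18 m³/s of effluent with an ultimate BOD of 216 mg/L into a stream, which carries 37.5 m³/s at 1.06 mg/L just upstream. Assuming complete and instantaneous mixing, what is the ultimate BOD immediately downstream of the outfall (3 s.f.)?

Flow-weighted mixing: C = (Q_r C_r + Q_w C_w)/(Q_r + Q_w)
= (37.5×1.06 + 3.18×216)/(37.5 + 3.18) = 726.6/40.68 = 17.86 mg/L.

17.9 mg/L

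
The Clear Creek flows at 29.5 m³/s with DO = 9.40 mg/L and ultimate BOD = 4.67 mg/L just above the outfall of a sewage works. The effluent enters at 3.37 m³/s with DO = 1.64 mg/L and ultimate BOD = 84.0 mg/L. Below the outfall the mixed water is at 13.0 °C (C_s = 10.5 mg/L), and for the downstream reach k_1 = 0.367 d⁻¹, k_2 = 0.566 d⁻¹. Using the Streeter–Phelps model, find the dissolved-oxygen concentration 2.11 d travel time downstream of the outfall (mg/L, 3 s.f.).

Mixed DO = (29.5×9.40 + 3.37×1.64)/(29.5+3.37) = 282.8/32.87 = 8.604 mg/L.
Mixed L₀ = (29.5×4.67 + 3.37×84.0)/(32.87) = 420.8/32.87 = 12.80 mg/L.
Initial deficit D₀ = C_s − DO₀ = 10.5 − 8.604 = 1.896 mg/L.
D(2.11) = [0.367×12.80/(0.566−0.367)](e^(−0.367×2.11) − e^(−0.566×2.11)) + 1.896 e^(−0.566×2.11)
= 23.61 × (0.4610 − 0.3029) + 1.896 × 0.3029 = 4.307 mg/L.
DO = 10.5 − 4.307 = 6.193 mg/L.

DO ≈ 6.19 mg/L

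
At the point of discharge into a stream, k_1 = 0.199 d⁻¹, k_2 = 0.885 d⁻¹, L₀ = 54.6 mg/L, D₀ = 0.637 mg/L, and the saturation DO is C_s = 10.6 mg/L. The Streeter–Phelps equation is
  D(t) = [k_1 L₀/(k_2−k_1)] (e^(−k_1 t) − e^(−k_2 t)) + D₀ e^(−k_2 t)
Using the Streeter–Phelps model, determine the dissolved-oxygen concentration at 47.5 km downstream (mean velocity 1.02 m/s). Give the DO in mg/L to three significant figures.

Travel time t = x/v = 47.5 km / (1.02 m/s) = 47500 m / 1.02 m/s = 46570 s = 0.5390 d.
k_1 L₀/(k_2−k_1) = 0.199×54.6/(0.885−0.199) = 10.87/0.6860 = 15.84 mg/L.
e^(−k_1 t) = e^(−0.199×0.5390) = 0.8983; e^(−k_2 t) = e^(−0.885×0.5390) = 0.6206.
D = 15.84 × (0.8983 − 0.6206) + 0.637 × 0.6206 = 4.398 + 0.3953 = 4.793 mg/L.
DO = C_s − D = 10.6 − 4.793 = 5.807 mg/L.

DO ≈ 5.81 mg/L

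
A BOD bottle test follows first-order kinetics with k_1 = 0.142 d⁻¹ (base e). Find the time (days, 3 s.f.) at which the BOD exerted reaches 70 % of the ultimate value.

y/L₀ = 1 − e^(−k_1 t) = 0.70 ⇒ e^(−k_1 t) = 0.300
t = −ln(0.300) / 0.142 = 1.204 / 0.142 = 8.479 d.

t ≈ 8.48 d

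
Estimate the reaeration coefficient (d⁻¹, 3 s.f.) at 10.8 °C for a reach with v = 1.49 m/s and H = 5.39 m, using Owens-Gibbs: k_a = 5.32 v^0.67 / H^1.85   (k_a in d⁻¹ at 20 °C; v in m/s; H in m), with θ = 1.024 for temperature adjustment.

k_a(20) = 5.32 × 1.49^0.67 / 5.39^1.85 = 5.32 × 1.306 / 22.57 = 0.3080 d⁻¹.
k_a(10.8) = 0.3080 × 1.024^(10.8−20) = 0.3080 × 0.8040 = 0.2476 d⁻¹.

k_a ≈ 0.248 d⁻¹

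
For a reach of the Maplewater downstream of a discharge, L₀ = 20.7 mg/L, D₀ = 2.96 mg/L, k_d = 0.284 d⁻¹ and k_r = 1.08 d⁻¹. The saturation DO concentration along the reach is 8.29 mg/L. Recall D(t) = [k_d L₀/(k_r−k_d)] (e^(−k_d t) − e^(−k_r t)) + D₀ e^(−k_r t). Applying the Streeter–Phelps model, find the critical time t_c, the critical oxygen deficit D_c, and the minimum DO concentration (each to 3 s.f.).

At the critical point dD/dt = 0, so k_d L₀ e^(−k_d t) = k_r D. Substituting D(t) from the Streeter–Phelps equation and solving for t gives
t_c = ln[(k_r/k_d)(1 − D₀(k_r−k_d)/(k_d L₀))] / (k_r−k_d).
Here k_r−k_d = 0.7960 d⁻¹ and 1 − D₀(k_r−k_d)/(k_d L₀) = 1 − 2.96×0.7960/(0.284×20.7) = 0.5992, so
t_c = ln(3.803 × 0.5992) / 0.7960 = 0.8236 / 0.7960 = 1.035 d.
D_c = (k_d/k_r) L₀ e^(−k_d t_c) = (0.284/1.08) × 20.7 × e^(−0.284×1.035) = 0.2630 × 20.7 × 0.7454 = 4.057 mg/L.
Minimum DO = C_s − D_c = 8.29 − 4.057 = 4.233 mg/L.

t_c ≈ 1.03 d; D_c ≈ 4.06 mg/L; min DO ≈ 4.23 mg/L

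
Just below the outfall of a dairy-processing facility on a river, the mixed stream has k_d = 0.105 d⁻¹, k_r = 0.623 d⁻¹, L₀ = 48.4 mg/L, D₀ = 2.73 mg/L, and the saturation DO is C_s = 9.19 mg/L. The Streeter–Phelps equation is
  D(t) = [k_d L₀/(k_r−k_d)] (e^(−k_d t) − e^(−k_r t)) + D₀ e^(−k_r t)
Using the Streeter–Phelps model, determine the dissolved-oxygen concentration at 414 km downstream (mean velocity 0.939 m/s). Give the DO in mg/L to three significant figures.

Travel time t = x/v = 414 km / (0.939 m/s) = 414000 m / 0.939 m/s = 440900 s = 5.103 d.
k_d L₀/(k_r−k_d) = 0.105×48.4/(0.623−0.105) = 5.082/0.5180 = 9.811 mg/L.
e^(−k_d t) = e^(−0.105×5.103) = 0.5852; e^(−k_r t) = e^(−0.623×5.103) = 0.04162.
D = 9.811 × (0.5852 − 0.04162) + 2.73 × 0.04162 = 5.333 + 0.1136 = 5.447 mg/L.
DO = C_s − D = 9.19 − 5.447 = 3.743 mg/L.

DO ≈ 3.74 mg/L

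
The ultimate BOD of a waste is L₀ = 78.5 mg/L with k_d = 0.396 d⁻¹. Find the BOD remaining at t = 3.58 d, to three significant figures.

L_t = L₀ e^(−k_d t) = 78.5 × e^(−0.396×3.58) = 78.5 × 0.2423 = 19.02 mg/L.

L ≈ 19.0 mg/L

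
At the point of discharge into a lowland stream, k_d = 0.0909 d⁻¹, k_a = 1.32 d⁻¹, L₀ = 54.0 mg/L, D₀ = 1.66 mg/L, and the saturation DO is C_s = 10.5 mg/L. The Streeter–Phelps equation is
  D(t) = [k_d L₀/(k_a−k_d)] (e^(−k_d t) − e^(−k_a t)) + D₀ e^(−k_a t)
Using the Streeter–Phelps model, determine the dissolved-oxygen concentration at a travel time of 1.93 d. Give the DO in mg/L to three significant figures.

k_d L₀/(k_a−k_d) = 0.0909×54.0/(1.32−0.0909) = 4.909/1.229 = 3.994 mg/L.
e^(−k_d t) = e^(−0.0909×1.930) = 0.8391; e^(−k_a t) = e^(−1.32×1.930) = 0.07827.
D = 3.994 × (0.8391 − 0.07827) + 1.66 × 0.07827 = 3.038 + 0.1299 = 3.168 mg/L.
DO = C_s − D = 10.5 − 3.168 = 7.332 mg/L.

DO ≈ 7.33 mg/L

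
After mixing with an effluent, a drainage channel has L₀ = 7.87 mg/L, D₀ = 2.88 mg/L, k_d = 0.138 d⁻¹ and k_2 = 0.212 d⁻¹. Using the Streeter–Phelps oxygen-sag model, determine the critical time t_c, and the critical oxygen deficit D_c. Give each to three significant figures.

t_c ≈ 2.85 d; D_c ≈ 3.46 mg/L

With k_2/k_d = 1.536 and 1 − D₀(k_2−k_d)/(k_d L₀) = 0.8038,
t_c = ln(1.536 × 0.8038) / (0.212 − 0.138) = ln(1.235) / 0.07400 = 0.2109/0.07400 = 2.850 d.
D_c = (k_d/k_2) L₀ e^(−k_d t_c) = (0.138/0.212) × 7.87 × e^(−0.138×2.850) = 0.6509 × 7.87 × 0.6748 = 3.457 mg/L.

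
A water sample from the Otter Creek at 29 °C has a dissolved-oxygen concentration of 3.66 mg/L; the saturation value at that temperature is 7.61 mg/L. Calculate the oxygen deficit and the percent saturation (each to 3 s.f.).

D ≈ 3.95 mg/L; 48.1 % saturation

D = C_s − C = 7.61 − 3.66 = 3.95 mg/L.
% saturation = 3.66/7.61 × 100 = 48.1 %.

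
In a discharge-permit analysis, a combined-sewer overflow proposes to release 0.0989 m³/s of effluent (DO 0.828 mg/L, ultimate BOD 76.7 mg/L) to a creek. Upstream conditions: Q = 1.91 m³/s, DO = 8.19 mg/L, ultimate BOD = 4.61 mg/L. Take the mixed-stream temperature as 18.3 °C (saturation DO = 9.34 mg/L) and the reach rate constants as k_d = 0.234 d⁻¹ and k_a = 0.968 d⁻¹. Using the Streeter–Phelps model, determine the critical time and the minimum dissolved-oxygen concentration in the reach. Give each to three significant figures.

Mixed DO = (1.91×8.19 + 0.0989×0.828)/(1.91+0.0989) = 15.72/2.009 = 7.828 mg/L.
Mixed L₀ = (1.91×4.61 + 0.0989×76.7)/(2.009) = 16.39/2.009 = 8.159 mg/L.
Initial deficit D₀ = C_s − DO₀ = 9.34 − 7.828 = 1.512 mg/L.
t_c = (1/0.7340) ln[(0.968/0.234)(1 − 1.512×0.7340/(0.234×8.159))] = 1.362 × ln(1.731) = 0.7479 d.
D_c = (0.234/0.968) × 8.159 × e^(−0.234×0.7479) = 0.2417 × 8.159 × 0.8395 = 1.656 mg/L.
Minimum DO = 9.34 − 1.656 = 7.684 mg/L.

t_c ≈ 0.748 d; minimum DO ≈ 7.68 mg/L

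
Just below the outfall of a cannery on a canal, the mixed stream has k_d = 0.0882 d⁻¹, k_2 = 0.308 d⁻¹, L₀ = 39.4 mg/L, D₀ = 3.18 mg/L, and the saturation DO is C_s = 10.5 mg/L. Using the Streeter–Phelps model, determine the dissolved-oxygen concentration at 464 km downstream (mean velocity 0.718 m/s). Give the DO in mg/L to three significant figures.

Travel time t = x/v = 464 km / (0.718 m/s) = 464000 m / 0.718 m/s = 646200 s = 7.480 d.
k_d L₀/(k_2−k_d) = 0.0882×39.4/(0.308−0.0882) = 3.475/0.2198 = 15.81 mg/L.
e^(−k_d t) = e^(−0.0882×7.480) = 0.5170; e^(−k_2 t) = e^(−0.308×7.480) = 0.09989.
D = 15.81 × (0.5170 − 0.09989) + 3.18 × 0.09989 = 6.595 + 0.3176 = 6.912 mg/L.
DO = C_s − D = 10.5 − 6.912 = 3.588 mg/L.

DO ≈ 3.59 mg/L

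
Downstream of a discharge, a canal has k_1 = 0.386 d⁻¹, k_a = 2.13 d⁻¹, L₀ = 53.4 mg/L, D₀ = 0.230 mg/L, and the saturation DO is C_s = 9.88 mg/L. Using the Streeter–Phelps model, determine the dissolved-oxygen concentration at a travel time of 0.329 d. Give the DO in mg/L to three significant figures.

k_1 L₀/(k_a−k_1) = 0.386×53.4/(2.13−0.386) = 20.61/1.744 = 11.82 mg/L.
e^(−k_1 t) = e^(−0.386×0.3290) = 0.8807; e^(−k_a t) = e^(−2.13×0.3290) = 0.4962.
D = 11.82 × (0.8807 − 0.4962) + 0.230 × 0.4962 = 4.545 + 0.1141 = 4.659 mg/L.
DO = C_s − D = 9.88 − 4.659 = 5.221 mg/L.

DO ≈ 5.22 mg/L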